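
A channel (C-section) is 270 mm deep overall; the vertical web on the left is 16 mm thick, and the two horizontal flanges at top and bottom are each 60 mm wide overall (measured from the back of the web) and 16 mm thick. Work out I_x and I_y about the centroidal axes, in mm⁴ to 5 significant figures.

I_x ≈ 4.8984 × 10⁷ mm⁴, I_y ≈ 1.2750 × 10⁶ mm⁴

Break the section into simple shapes (no overlaps), measuring from the bottom-left corner of the bounding box.
Web: 16 × 270, A = 4 320 mm², y = 135 mm, Ī = 26 244 000 mm⁴.
Top flange (beyond web): 44 × 16, A = 704 mm², y = 262 mm, Ī = 15018.67 mm⁴.
Bottom flange (beyond web): 44 × 16, A = 704 mm², y = 8 mm, Ī = 15018.67 mm⁴.
By symmetry the centroid is at mid-height, ȳ = 135 mm.
Transfer each piece to the centroidal x-axis using Ī + A·d² with d = y − 135:
  web: d = 0 mm → contributes +26 244 000 mm⁴
  top flange (beyond web): d = 127 mm → contributes +11 369 835 mm⁴
  bottom flange (beyond web): d = -127 mm → contributes +11 369 835 mm⁴
Total I = 48 983 669 mm⁴.
For the y-axis: x̄ = 15.3743 mm.
Repeating about the centroidal y-axis gives I_y = 1 275 027 mm⁴.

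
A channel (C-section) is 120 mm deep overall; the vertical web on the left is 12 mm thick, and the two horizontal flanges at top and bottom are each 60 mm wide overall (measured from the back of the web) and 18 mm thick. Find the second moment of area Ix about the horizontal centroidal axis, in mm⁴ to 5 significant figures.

Break the section into simple shapes (no overlaps), measuring from the bottom-left corner of the bounding box.
Web: 12 × 120, A = 1 440 mm², y = 60 mm, Ī = 1 728 000 mm⁴.
Top flange (beyond web): 48 × 18, A = 864 mm², y = 111 mm, Ī = 23 328 mm⁴.
Bottom flange (beyond web): 48 × 18, A = 864 mm², y = 9 mm, Ī = 23 328 mm⁴.
By symmetry the centroid is at mid-height, ȳ = 60 mm.
Transfer each piece to the horizontal centroidal axis using Ī + A·d² with d = y − 60:
  web: d = 0 mm → contributes +1 728 000 mm⁴
  top flange (beyond web): d = 51 mm → contributes +2 270 592 mm⁴
  bottom flange (beyond web): d = -51 mm → contributes +2 270 592 mm⁴
Total I = 6 269 184 mm⁴.

Ix ≈ 6.2692 × 10⁶ mm⁴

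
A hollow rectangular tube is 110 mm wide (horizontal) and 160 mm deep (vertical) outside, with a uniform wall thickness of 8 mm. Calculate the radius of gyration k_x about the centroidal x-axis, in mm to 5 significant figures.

Split into non-overlapping primitives; take the origin at the lower-left of the bounding box.
Outer rectangle: 110 × 160, A = 17 600 mm², y = 80 mm, Ī = 37 546 667 mm⁴.
Inner void (subtracted): 94 × 144, A = 13 536 mm², y = 80 mm, Ī = 23 390 208 mm⁴.
By symmetry the centroid is at mid-height, ȳ = 80 mm.
All pieces are centred on the centroidal x-axis, so I = ΣĪ (holes subtracted) = 14 156 459 mm⁴.
Radius of gyration: k = √(I/A) = √(14 156 459 / 4 064) = 59.02017 mm.

k_x ≈ 59.020 mm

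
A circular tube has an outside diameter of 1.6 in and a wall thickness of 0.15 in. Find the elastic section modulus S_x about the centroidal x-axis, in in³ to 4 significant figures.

S_x ≈ 0.2269 in³

Treat the section as a set of non-overlapping primitives; coordinates are from the bounding-box lower-left.
Outer circle: ⌀1.6, A = 2.01062 in², y = 0.8 in, Ī = 0.321699 in⁴.
Bore (subtracted): ⌀1.3, A = 1.32732 in², y = 0.8 in, Ī = 0.140198 in⁴.
By symmetry the centroid is at mid-height, ȳ = 0.8 in.
All pieces are centred on the centroidal x-axis, so I = ΣĪ (holes subtracted) = 0.181501 in⁴.
Extreme fibre distance c = 0.8 in; S = I/c = 0.226876 in³.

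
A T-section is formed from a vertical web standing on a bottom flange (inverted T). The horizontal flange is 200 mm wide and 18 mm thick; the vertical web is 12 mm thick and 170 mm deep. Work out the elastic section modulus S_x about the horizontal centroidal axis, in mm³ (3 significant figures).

S_x ≈ 1.14 × 10⁵ mm³

Split into non-overlapping primitives; take the origin at the lower-left of the bounding box.
Flange: 200 × 18, A = 3 600 mm², y = 9 mm, Ī = 97 200 mm⁴.
Web: 12 × 170, A = 2 040 mm², y = 103 mm, Ī = 4 913 000 mm⁴.
Centroid: ȳ = ΣA·y / ΣA = 43 mm.
Transfer each piece to the horizontal centroidal axis using Ī + A·d² with d = y − 43:
  flange: d = -34 mm → contributes +4 258 800 mm⁴
  web: d = 60 mm → contributes +12 257 000 mm⁴
Total I = 16 515 800 mm⁴.
Extreme fibre distance c = 145 mm; S = I/c = 113 902 mm³.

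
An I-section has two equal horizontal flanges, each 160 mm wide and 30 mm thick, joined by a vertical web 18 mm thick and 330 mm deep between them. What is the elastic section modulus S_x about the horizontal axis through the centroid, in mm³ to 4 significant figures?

S_x ≈ 1.875 × 10⁶ mm³

Break the section into simple shapes (no overlaps), measuring from the bottom-left corner of the bounding box.
Bottom flange: 160 × 30, A = 4 800 mm², y = 15 mm, Ī = 360 000 mm⁴.
Web: 18 × 330, A = 5 940 mm², y = 195 mm, Ī = 53 905 500 mm⁴.
Top flange: 160 × 30, A = 4 800 mm², y = 375 mm, Ī = 360 000 mm⁴.
By symmetry the centroid is at mid-height, ȳ = 195 mm.
Transfer each piece to the horizontal axis through the centroid using Ī + A·d² with d = y − 195:
  bottom flange: d = -180 mm → contributes +155 880 000 mm⁴
  web: d = 0 mm → contributes +53 905 500 mm⁴
  top flange: d = 180 mm → contributes +155 880 000 mm⁴
Total I = 365 665 500 mm⁴.
Extreme fibre distance c = 195 mm; S = I/c = 1 875 208 mm³.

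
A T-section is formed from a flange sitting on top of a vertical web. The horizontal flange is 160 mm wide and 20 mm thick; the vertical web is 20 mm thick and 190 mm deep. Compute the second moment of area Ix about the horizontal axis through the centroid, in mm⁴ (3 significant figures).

Decompose the section into non-overlapping parts with the origin at the bottom-left of its bounding rectangle.
Flange: 160 × 20, A = 3 200 mm², y = 200 mm, Ī = 106 667 mm⁴.
Web: 20 × 190, A = 3 800 mm², y = 95 mm, Ī = 11 431 667 mm⁴.
Centroid: ȳ = ΣA·y / ΣA = 143 mm.
Transfer each piece to the horizontal axis through the centroid using Ī + A·d² with d = y − 143:
  flange: d = 57 mm → contributes +10 503 467 mm⁴
  web: d = -48 mm → contributes +20 186 867 mm⁴
Total I = 30 690 333 mm⁴.

Ix ≈ 3.07 × 10⁷ mm⁴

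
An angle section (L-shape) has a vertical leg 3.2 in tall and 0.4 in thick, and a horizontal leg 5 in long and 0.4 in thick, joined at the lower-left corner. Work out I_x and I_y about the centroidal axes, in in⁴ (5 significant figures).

I_x ≈ 2.5963 in⁴, I_y ≈ 7.9795 in⁴

Decompose the section into non-overlapping parts with the origin at the bottom-left of its bounding rectangle.
Vertical leg: 0.4 × 3.2, A = 1.28 in², y = 1.6 in, Ī = 1.092267 in⁴.
Horizontal leg (remainder): 4.6 × 0.4, A = 1.84 in², y = 0.2 in, Ī = 0.02453333 in⁴.
Centroid: ȳ = ΣA·y / ΣA = 0.774359 in.
Transfer each piece to the centroidal x-axis using Ī + A·d² with d = y − 0.774359:
  vertical leg: d = 0.825641 in → contributes +1.964821 in⁴
  horizontal leg (remainder): d = -0.574359 in → contributes +0.6315277 in⁴
Total I = 2.596349 in⁴.
For the y-axis: x̄ = 1.674359 in.
Repeating about the centroidal y-axis gives I_y = 7.979549 in⁴.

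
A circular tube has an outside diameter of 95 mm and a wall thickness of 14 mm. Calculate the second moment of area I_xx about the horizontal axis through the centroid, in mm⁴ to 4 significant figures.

Split into non-overlapping primitives; take the origin at the lower-left of the bounding box.
Outer circle: ⌀95, A = 7088.22 mm², y = 47.5 mm, Ī = 3 998 198 mm⁴.
Bore (subtracted): ⌀67, A = 3525.65 mm², y = 47.5 mm, Ī = 989 166 mm⁴.
By symmetry the centroid is at mid-height, ȳ = 47.5 mm.
All pieces are centred on the horizontal axis through the centroid, so I = ΣĪ (holes subtracted) = 3 009 032 mm⁴.

I_xx ≈ 3.009 × 10⁶ mm⁴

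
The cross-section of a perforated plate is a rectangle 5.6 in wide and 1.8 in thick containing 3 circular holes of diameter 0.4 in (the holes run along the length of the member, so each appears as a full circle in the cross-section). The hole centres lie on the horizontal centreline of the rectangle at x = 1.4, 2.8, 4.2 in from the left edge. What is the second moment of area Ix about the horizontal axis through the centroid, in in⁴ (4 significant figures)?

Break the section into simple shapes (no overlaps), measuring from the bottom-left corner of the bounding box.
Plate: 5.6 × 1.8, A = 10.08 in², y = 0.9 in, Ī = 2.7216 in⁴.
Hole 1 (subtracted): ⌀0.4, A = 0.125664 in², y = 0.9 in, Ī = 0.00125664 in⁴.
Hole 2 (subtracted): ⌀0.4, A = 0.125664 in², y = 0.9 in, Ī = 0.00125664 in⁴.
Hole 3 (subtracted): ⌀0.4, A = 0.125664 in², y = 0.9 in, Ī = 0.00125664 in⁴.
By symmetry the centroid is at mid-height, ȳ = 0.9 in.
All pieces are centred on the horizontal axis through the centroid, so I = ΣĪ (holes subtracted) = 2.71783 in⁴.

Ix ≈ 2.718 in⁴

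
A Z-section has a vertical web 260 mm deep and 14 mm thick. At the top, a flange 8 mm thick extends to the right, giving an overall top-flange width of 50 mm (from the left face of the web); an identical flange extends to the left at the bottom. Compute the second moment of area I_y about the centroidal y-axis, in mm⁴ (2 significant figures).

Split into non-overlapping primitives; take the origin at the lower-left of the bounding box.
Web: 14 × 260, A = 3 640 mm², x = 43 mm, Ī = 59 453 mm⁴.
Top flange (beyond web): 36 × 8, A = 288 mm², x = 68 mm, Ī = 31 104 mm⁴.
Bottom flange (beyond web): 36 × 8, A = 288 mm², x = 18 mm, Ī = 31 104 mm⁴.
Centroid: x̄ = ΣA·x / ΣA = 43 mm.
Transfer each piece to the centroidal y-axis using Ī + A·d² with d = x − 43:
  web: d = 0 mm → contributes +59 453 mm⁴
  top flange (beyond web): d = 25 mm → contributes +211 104 mm⁴
  bottom flange (beyond web): d = -25 mm → contributes +211 104 mm⁴
Total I = 481 661 mm⁴.

I_y ≈ 4.8 × 10⁵ mm⁴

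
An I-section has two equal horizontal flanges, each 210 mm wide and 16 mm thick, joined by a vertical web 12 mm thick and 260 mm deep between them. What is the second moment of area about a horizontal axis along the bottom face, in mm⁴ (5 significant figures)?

Break the section into simple shapes (no overlaps), measuring from the bottom-left corner of the bounding box.
Bottom flange: 210 × 16, A = 3 360 mm², y = 8 mm, Ī = 71 680 mm⁴.
Web: 12 × 260, A = 3 120 mm², y = 146 mm, Ī = 17 576 000 mm⁴.
Top flange: 210 × 16, A = 3 360 mm², y = 284 mm, Ī = 71 680 mm⁴.
Transfer each piece to a horizontal axis along the bottom face using Ī + A·d² with d = y − 0:
  bottom flange: d = 8 mm → contributes +286 720 mm⁴
  web: d = 146 mm → contributes +84 081 920 mm⁴
  top flange: d = 284 mm → contributes +271 075 840 mm⁴
Total I = 355 444 480 mm⁴.

I_base ≈ 3.5544 × 10⁸ mm⁴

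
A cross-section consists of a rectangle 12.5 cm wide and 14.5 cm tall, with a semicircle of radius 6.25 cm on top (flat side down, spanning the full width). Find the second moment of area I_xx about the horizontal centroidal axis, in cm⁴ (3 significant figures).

Decompose the section into non-overlapping parts with the origin at the bottom-left of its bounding rectangle.
Rectangular body: 12.5 × 14.5, A = 181.25 cm², y = 7.25 cm, Ī = 3175.7 cm⁴.
Semicircular cap: semicircle r = 6.25, A = 61.359 cm², y = 17.153 cm, Ī = 167.48 cm⁴.
Centroid: ȳ = ΣA·y / ΣA = 9.7545 cm.
Transfer each piece to the horizontal centroidal axis using Ī + A·d² with d = y − 9.7545:
  rectangular body: d = -2.5045 cm → contributes +4312.5 cm⁴
  semicircular cap: d = 7.3981 cm → contributes +3525.8 cm⁴
Total I = 7838.3 cm⁴.

I_xx ≈ 7840 cm⁴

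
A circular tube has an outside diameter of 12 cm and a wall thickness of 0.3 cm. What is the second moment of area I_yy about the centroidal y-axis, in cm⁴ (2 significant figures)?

I_yy ≈ 190 cm⁴

Break the section into simple shapes (no overlaps), measuring from the bottom-left corner of the bounding box.
Outer circle: ⌀12, A = 113.1 cm², x = 6 cm, Ī = 1 018 cm⁴.
Bore (subtracted): ⌀11.4, A = 102.1 cm², x = 6 cm, Ī = 829.1 cm⁴.
By symmetry the centroid is at mid-width, x̄ = 6 cm.
All pieces are centred on the centroidal y-axis, so I = ΣĪ (holes subtracted) = 188.8 cm⁴.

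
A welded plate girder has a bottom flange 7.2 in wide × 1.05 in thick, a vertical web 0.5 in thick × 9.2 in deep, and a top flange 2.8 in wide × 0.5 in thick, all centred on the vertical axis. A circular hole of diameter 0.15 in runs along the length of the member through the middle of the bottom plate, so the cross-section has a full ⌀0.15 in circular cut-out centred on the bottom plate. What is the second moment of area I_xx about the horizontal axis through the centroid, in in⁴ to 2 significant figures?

I_xx ≈ 190 in⁴

Treat the section as a set of non-overlapping primitives; coordinates are from the bounding-box lower-left.
Bottom plate: 7.2 × 1.05, A = 7.56 in², y = 0.525 in, Ī = 0.6946 in⁴.
Web plate: 0.5 × 9.2, A = 4.6 in², y = 5.65 in, Ī = 32.45 in⁴.
Top plate: 2.8 × 0.5, A = 1.4 in², y = 10.5 in, Ī = 0.02917 in⁴.
Hole (subtracted): ⌀0.15, A = 0.01767 in², y = 0.525 in, Ī = 0.00002485 in⁴.
Centroid: ȳ = ΣA·y / ΣA = 3.297 in.
Transfer each piece to the horizontal axis through the centroid using Ī + A·d² with d = y − 3.297:
  bottom plate: d = -2.772 in → contributes +58.79 in⁴
  web plate: d = 2.353 in → contributes +57.91 in⁴
  top plate: d = 7.203 in → contributes +72.66 in⁴
  hole: d = -2.772 in → contributes −0.1358 in⁴
Total I = 189.2 in⁴.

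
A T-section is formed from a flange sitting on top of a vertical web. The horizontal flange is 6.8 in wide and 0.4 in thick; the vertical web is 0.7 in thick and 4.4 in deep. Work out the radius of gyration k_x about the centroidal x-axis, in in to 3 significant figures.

Decompose the section into non-overlapping parts with the origin at the bottom-left of its bounding rectangle.
Flange: 6.8 × 0.4, A = 2.72 in², y = 4.6 in, Ī = 0.036267 in⁴.
Web: 0.7 × 4.4, A = 3.08 in², y = 2.2 in, Ī = 4.9691 in⁴.
Centroid: ȳ = ΣA·y / ΣA = 3.3255 in.
Transfer each piece to the centroidal x-axis using Ī + A·d² with d = y − 3.3255:
  flange: d = 1.2745 in → contributes +4.4544 in⁴
  web: d = -1.1255 in → contributes +8.8708 in⁴
Total I = 13.325 in⁴.
Radius of gyration: k = √(I/A) = √(13.325 / 5.8) = 1.5157 in.

k_x ≈ 1.52 in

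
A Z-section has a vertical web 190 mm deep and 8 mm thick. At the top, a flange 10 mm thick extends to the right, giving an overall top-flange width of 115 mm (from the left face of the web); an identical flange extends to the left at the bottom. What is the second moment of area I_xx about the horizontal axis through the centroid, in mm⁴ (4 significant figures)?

I_xx ≈ 2.192 × 10⁷ mm⁴

Decompose the section into non-overlapping parts with the origin at the bottom-left of its bounding rectangle.
Web: 8 × 190, A = 1 520 mm², y = 95 mm, Ī = 4 572 667 mm⁴.
Top flange (beyond web): 107 × 10, A = 1 070 mm², y = 185 mm, Ī = 8916.67 mm⁴.
Bottom flange (beyond web): 107 × 10, A = 1 070 mm², y = 5 mm, Ī = 8916.67 mm⁴.
Centroid: ȳ = ΣA·y / ΣA = 95 mm.
Transfer each piece to the horizontal axis through the centroid using Ī + A·d² with d = y − 95:
  web: d = 0 mm → contributes +4 572 667 mm⁴
  top flange (beyond web): d = 90 mm → contributes +8 675 917 mm⁴
  bottom flange (beyond web): d = -90 mm → contributes +8 675 917 mm⁴
Total I = 21 924 500 mm⁴.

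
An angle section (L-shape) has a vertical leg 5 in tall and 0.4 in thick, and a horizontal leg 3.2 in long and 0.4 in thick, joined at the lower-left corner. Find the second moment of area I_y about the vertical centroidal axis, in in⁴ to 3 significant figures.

Split into non-overlapping primitives; take the origin at the lower-left of the bounding box.
Vertical leg: 0.4 × 5, A = 2 in², x = 0.2 in, Ī = 0.026667 in⁴.
Horizontal leg (remainder): 2.8 × 0.4, A = 1.12 in², x = 1.8 in, Ī = 0.73173 in⁴.
Centroid: x̄ = ΣA·x / ΣA = 0.77436 in.
Transfer each piece to the vertical centroidal axis using Ī + A·d² with d = x − 0.77436:
  vertical leg: d = -0.57436 in → contributes +0.68644 in⁴
  horizontal leg (remainder): d = 1.0256 in → contributes +1.9099 in⁴
Total I = 2.5963 in⁴.

I_y ≈ 2.60 in⁴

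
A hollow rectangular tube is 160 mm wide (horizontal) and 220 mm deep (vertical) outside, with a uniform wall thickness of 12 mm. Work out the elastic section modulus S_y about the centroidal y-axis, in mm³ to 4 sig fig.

S_y ≈ 4.251 × 10⁵ mm³

Break the section into simple shapes (no overlaps), measuring from the bottom-left corner of the bounding box.
Outer rectangle: 160 × 220, A = 35 200 mm², x = 80 mm, Ī = 75 093 333 mm⁴.
Inner void (subtracted): 136 × 196, A = 26 656 mm², x = 80 mm, Ī = 41 085 781 mm⁴.
By symmetry the centroid is at mid-width, x̄ = 80 mm.
All pieces are centred on the centroidal y-axis, so I = ΣĪ (holes subtracted) = 34 007 552 mm⁴.
Extreme fibre distance c = 80 mm; S = I/c = 425 094 mm³.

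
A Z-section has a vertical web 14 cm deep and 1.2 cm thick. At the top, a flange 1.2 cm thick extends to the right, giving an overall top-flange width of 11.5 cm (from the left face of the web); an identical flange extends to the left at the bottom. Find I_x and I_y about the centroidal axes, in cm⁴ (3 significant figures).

Break the section into simple shapes (no overlaps), measuring from the bottom-left corner of the bounding box.
Web: 1.2 × 14, A = 16.8 cm², y = 7 cm, Ī = 274.4 cm⁴.
Top flange (beyond web): 10.3 × 1.2, A = 12.36 cm², y = 13.4 cm, Ī = 1.4832 cm⁴.
Bottom flange (beyond web): 10.3 × 1.2, A = 12.36 cm², y = 0.6 cm, Ī = 1.4832 cm⁴.
Centroid: ȳ = ΣA·y / ΣA = 7 cm.
Transfer each piece to the centroidal x-axis using Ī + A·d² with d = y − 7:
  web: d = 0 cm → contributes +274.4 cm⁴
  top flange (beyond web): d = 6.4 cm → contributes +507.75 cm⁴
  bottom flange (beyond web): d = -6.4 cm → contributes +507.75 cm⁴
Total I = 1289.9 cm⁴.
For the y-axis: x̄ = 10.9 cm.
Repeating about the centroidal y-axis gives I_y = 1037.9 cm⁴.

I_x ≈ 1290 cm⁴, I_y ≈ 1040 cm⁴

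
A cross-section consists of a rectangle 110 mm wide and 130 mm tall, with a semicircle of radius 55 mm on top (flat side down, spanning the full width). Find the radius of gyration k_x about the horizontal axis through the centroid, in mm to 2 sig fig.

Treat the section as a set of non-overlapping primitives; coordinates are from the bounding-box lower-left.
Rectangular body: 110 × 130, A = 14 300 mm², y = 65 mm, Ī = 20 139 167 mm⁴.
Semicircular cap: semicircle r = 55, A = 4 752 mm², y = 153.3 mm, Ī = 1 004 345 mm⁴.
Centroid: ȳ = ΣA·y / ΣA = 87.03 mm.
Transfer each piece to the horizontal axis through the centroid using Ī + A·d² with d = y − 87.03:
  rectangular body: d = -22.03 mm → contributes +27 081 453 mm⁴
  semicircular cap: d = 66.31 mm → contributes +21 896 985 mm⁴
Total I = 48 978 438 mm⁴.
Radius of gyration: k = √(I/A) = √(48 978 438 / 19 052) = 50.7 mm.

k_x ≈ 51 mm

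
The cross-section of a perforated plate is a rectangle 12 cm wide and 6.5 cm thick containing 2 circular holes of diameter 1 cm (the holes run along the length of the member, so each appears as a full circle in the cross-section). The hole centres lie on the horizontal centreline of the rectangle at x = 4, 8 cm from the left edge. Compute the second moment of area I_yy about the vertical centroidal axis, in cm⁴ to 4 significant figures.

I_yy ≈ 929.6 cm⁴

Split into non-overlapping primitives; take the origin at the lower-left of the bounding box.
Plate: 12 × 6.5, A = 78 cm², x = 6 cm, Ī = 936 cm⁴.
Hole 1 (subtracted): ⌀1, A = 0.785398 cm², x = 4 cm, Ī = 0.0490874 cm⁴.
Hole 2 (subtracted): ⌀1, A = 0.785398 cm², x = 8 cm, Ī = 0.0490874 cm⁴.
By symmetry the centroid is at mid-width, x̄ = 6 cm.
Transfer each piece to the vertical centroidal axis using Ī + A·d² with d = x − 6:
  plate: d = 0 cm → contributes +936 cm⁴
  hole 1: d = -2 cm → contributes −3.19068 cm⁴
  hole 2: d = 2 cm → contributes −3.19068 cm⁴
Total I = 929.619 cm⁴.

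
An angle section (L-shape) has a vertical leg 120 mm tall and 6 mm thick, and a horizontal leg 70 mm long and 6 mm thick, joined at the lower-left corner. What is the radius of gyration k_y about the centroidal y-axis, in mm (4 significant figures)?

k_y ≈ 19.96 mm

Break the section into simple shapes (no overlaps), measuring from the bottom-left corner of the bounding box.
Vertical leg: 6 × 120, A = 720 mm², x = 3 mm, Ī = 2 160 mm⁴.
Horizontal leg (remainder): 64 × 6, A = 384 mm², x = 38 mm, Ī = 131 072 mm⁴.
Centroid: x̄ = ΣA·x / ΣA = 15.1739 mm.
Transfer each piece to the centroidal y-axis using Ī + A·d² with d = x − 15.1739:
  vertical leg: d = -12.1739 mm → contributes +108 867 mm⁴
  horizontal leg (remainder): d = 22.8261 mm → contributes +331 148 mm⁴
Total I = 440 015 mm⁴.
Radius of gyration: k = √(I/A) = √(440 015 / 1 104) = 19.9641 mm.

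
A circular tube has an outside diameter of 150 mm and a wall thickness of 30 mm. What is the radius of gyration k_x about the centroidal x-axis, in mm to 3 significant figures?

k_x ≈ 43.7 mm

Decompose the section into non-overlapping parts with the origin at the bottom-left of its bounding rectangle.
Outer circle: ⌀150, A = 17 671 mm², y = 75 mm, Ī = 24 850 489 mm⁴.
Bore (subtracted): ⌀90, A = 6361.7 mm², y = 75 mm, Ī = 3 220 623 mm⁴.
By symmetry the centroid is at mid-height, ȳ = 75 mm.
All pieces are centred on the centroidal x-axis, so I = ΣĪ (holes subtracted) = 21 629 865 mm⁴.
Radius of gyration: k = √(I/A) = √(21 629 865 / 11 310) = 43.732 mm.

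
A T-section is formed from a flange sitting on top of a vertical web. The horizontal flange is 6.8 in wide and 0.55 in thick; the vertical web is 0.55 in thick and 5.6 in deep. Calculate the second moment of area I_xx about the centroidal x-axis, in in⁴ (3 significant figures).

Treat the section as a set of non-overlapping primitives; coordinates are from the bounding-box lower-left.
Flange: 6.8 × 0.55, A = 3.74 in², y = 5.875 in, Ī = 0.094279 in⁴.
Web: 0.55 × 5.6, A = 3.08 in², y = 2.8 in, Ī = 8.0491 in⁴.
Centroid: ȳ = ΣA·y / ΣA = 4.4863 in.
Transfer each piece to the centroidal x-axis using Ī + A·d² with d = y − 4.4863:
  flange: d = 1.3887 in → contributes +7.3069 in⁴
  web: d = -1.6863 in → contributes +16.807 in⁴
Total I = 24.114 in⁴.

I_xx ≈ 24.1 in⁴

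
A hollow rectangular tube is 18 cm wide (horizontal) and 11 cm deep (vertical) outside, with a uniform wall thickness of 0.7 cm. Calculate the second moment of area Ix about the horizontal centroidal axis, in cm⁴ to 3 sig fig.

Break the section into simple shapes (no overlaps), measuring from the bottom-left corner of the bounding box.
Outer rectangle: 18 × 11, A = 198 cm², y = 5.5 cm, Ī = 1996.5 cm⁴.
Inner void (subtracted): 16.6 × 9.6, A = 159.36 cm², y = 5.5 cm, Ī = 1223.9 cm⁴.
By symmetry the centroid is at mid-height, ȳ = 5.5 cm.
All pieces are centred on the horizontal centroidal axis, so I = ΣĪ (holes subtracted) = 772.62 cm⁴.

Ix ≈ 773 cm⁴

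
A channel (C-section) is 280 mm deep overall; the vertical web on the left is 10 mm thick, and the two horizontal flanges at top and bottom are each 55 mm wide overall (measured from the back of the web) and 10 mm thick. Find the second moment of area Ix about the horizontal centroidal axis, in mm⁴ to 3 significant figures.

Treat the section as a set of non-overlapping primitives; coordinates are from the bounding-box lower-left.
Web: 10 × 280, A = 2 800 mm², y = 140 mm, Ī = 18 293 333 mm⁴.
Top flange (beyond web): 45 × 10, A = 450 mm², y = 275 mm, Ī = 3 750 mm⁴.
Bottom flange (beyond web): 45 × 10, A = 450 mm², y = 5 mm, Ī = 3 750 mm⁴.
By symmetry the centroid is at mid-height, ȳ = 140 mm.
Transfer each piece to the horizontal centroidal axis using Ī + A·d² with d = y − 140:
  web: d = 0 mm → contributes +18 293 333 mm⁴
  top flange (beyond web): d = 135 mm → contributes +8 205 000 mm⁴
  bottom flange (beyond web): d = -135 mm → contributes +8 205 000 mm⁴
Total I = 34 703 333 mm⁴.

Ix ≈ 3.47 × 10⁷ mm⁴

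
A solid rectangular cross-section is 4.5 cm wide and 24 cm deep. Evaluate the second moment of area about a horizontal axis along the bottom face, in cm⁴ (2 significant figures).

The section: 4.5 × 24, A = 108 cm², y = 12 cm, Ī = 5 184 cm⁴.
Transfer it to the base of the section using Ī + A·d² with d = y − 0:
  the section: d = 12 cm → contributes +20 736 cm⁴
Total I = 20 736 cm⁴.

I_base ≈ 2.1 × 10⁴ cm⁴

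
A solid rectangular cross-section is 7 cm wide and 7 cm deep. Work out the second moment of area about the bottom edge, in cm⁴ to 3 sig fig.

I_base ≈ 800 cm⁴

The section: 7 × 7, A = 49 cm², y = 3.5 cm, Ī = 200.08 cm⁴.
Transfer it to a horizontal axis along the bottom face using Ī + A·d² with d = y − 0:
  the section: d = 3.5 cm → contributes +800.33 cm⁴
Total I = 800.33 cm⁴.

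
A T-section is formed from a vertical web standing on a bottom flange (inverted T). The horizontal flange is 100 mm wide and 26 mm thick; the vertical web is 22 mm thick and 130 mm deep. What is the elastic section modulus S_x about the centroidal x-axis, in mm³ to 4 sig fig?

Decompose the section into non-overlapping parts with the origin at the bottom-left of its bounding rectangle.
Flange: 100 × 26, A = 2 600 mm², y = 13 mm, Ī = 146 467 mm⁴.
Web: 22 × 130, A = 2 860 mm², y = 91 mm, Ī = 4 027 833 mm⁴.
Centroid: ȳ = ΣA·y / ΣA = 53.8571 mm.
Transfer each piece to the centroidal x-axis using Ī + A·d² with d = y − 53.8571:
  flange: d = -40.8571 mm → contributes +4 486 663 mm⁴
  web: d = 37.1429 mm → contributes +7 973 466 mm⁴
Total I = 12 460 129 mm⁴.
Extreme fibre distance c = 102.143 mm; S = I/c = 121 987 mm³.

S_x ≈ 1.220 × 10⁵ mm³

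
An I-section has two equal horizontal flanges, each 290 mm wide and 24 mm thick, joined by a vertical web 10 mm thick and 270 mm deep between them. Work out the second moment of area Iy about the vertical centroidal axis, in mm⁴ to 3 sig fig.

Iy ≈ 9.76 × 10⁷ mm⁴

Break the section into simple shapes (no overlaps), measuring from the bottom-left corner of the bounding box.
Bottom flange: 290 × 24, A = 6 960 mm², x = 145 mm, Ī = 48 778 000 mm⁴.
Web: 10 × 270, A = 2 700 mm², x = 145 mm, Ī = 22 500 mm⁴.
Top flange: 290 × 24, A = 6 960 mm², x = 145 mm, Ī = 48 778 000 mm⁴.
By symmetry the centroid is at mid-width, x̄ = 145 mm.
All pieces are centred on the vertical centroidal axis, so I = ΣĪ = 97 578 500 mm⁴.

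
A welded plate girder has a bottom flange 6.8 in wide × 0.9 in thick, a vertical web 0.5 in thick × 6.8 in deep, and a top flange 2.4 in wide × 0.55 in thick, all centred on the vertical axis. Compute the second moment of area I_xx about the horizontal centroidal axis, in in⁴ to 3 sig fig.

Decompose the section into non-overlapping parts with the origin at the bottom-left of its bounding rectangle.
Bottom plate: 6.8 × 0.9, A = 6.12 in², y = 0.45 in, Ī = 0.4131 in⁴.
Web plate: 0.5 × 6.8, A = 3.4 in², y = 4.3 in, Ī = 13.101 in⁴.
Top plate: 2.4 × 0.55, A = 1.32 in², y = 7.975 in, Ī = 0.033275 in⁴.
Centroid: ȳ = ΣA·y / ΣA = 2.5739 in.
Transfer each piece to the horizontal centroidal axis using Ī + A·d² with d = y − 2.5739:
  bottom plate: d = -2.1239 in → contributes +28.02 in⁴
  web plate: d = 1.7261 in → contributes +23.231 in⁴
  top plate: d = 5.4011 in → contributes +38.54 in⁴
Total I = 89.792 in⁴.

I_xx ≈ 89.8 in⁴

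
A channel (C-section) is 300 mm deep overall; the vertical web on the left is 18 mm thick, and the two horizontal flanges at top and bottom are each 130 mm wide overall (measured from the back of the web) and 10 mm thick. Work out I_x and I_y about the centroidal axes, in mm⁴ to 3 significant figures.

Split into non-overlapping primitives; take the origin at the lower-left of the bounding box.
Web: 18 × 300, A = 5 400 mm², y = 150 mm, Ī = 40 500 000 mm⁴.
Top flange (beyond web): 112 × 10, A = 1 120 mm², y = 295 mm, Ī = 9333.3 mm⁴.
Bottom flange (beyond web): 112 × 10, A = 1 120 mm², y = 5 mm, Ī = 9333.3 mm⁴.
By symmetry the centroid is at mid-height, ȳ = 150 mm.
Transfer each piece to the centroidal x-axis using Ī + A·d² with d = y − 150:
  web: d = 0 mm → contributes +40 500 000 mm⁴
  top flange (beyond web): d = 145 mm → contributes +23 557 333 mm⁴
  bottom flange (beyond web): d = -145 mm → contributes +23 557 333 mm⁴
Total I = 87 614 667 mm⁴.
For the y-axis: x̄ = 28.058 mm.
Repeating about the centroidal y-axis gives I_y = 9 176 561 mm⁴.

I_x ≈ 8.76 × 10⁷ mm⁴, I_y ≈ 9.18 × 10⁶ mm⁴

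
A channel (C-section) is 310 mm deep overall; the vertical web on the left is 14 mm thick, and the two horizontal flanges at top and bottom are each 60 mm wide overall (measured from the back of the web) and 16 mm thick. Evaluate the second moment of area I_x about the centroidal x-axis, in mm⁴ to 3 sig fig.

I_x ≈ 6.66 × 10⁷ mm⁴

Break the section into simple shapes (no overlaps), measuring from the bottom-left corner of the bounding box.
Web: 14 × 310, A = 4 340 mm², y = 155 mm, Ī = 34 756 167 mm⁴.
Top flange (beyond web): 46 × 16, A = 736 mm², y = 302 mm, Ī = 15 701 mm⁴.
Bottom flange (beyond web): 46 × 16, A = 736 mm², y = 8 mm, Ī = 15 701 mm⁴.
By symmetry the centroid is at mid-height, ȳ = 155 mm.
Transfer each piece to the centroidal x-axis using Ī + A·d² with d = y − 155:
  web: d = 0 mm → contributes +34 756 167 mm⁴
  top flange (beyond web): d = 147 mm → contributes +15 919 925 mm⁴
  bottom flange (beyond web): d = -147 mm → contributes +15 919 925 mm⁴
Total I = 66 596 017 mm⁴.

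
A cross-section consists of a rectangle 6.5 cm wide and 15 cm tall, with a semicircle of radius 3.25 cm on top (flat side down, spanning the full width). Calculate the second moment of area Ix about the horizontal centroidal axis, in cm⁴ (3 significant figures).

Treat the section as a set of non-overlapping primitives; coordinates are from the bounding-box lower-left.
Rectangular body: 6.5 × 15, A = 97.5 cm², y = 7.5 cm, Ī = 1828.1 cm⁴.
Semicircular cap: semicircle r = 3.25, A = 16.592 cm², y = 16.379 cm, Ī = 12.245 cm⁴.
Centroid: ȳ = ΣA·y / ΣA = 8.7913 cm.
Transfer each piece to the horizontal centroidal axis using Ī + A·d² with d = y − 8.7913:
  rectangular body: d = -1.2913 cm → contributes +1990.7 cm⁴
  semicircular cap: d = 7.5881 cm → contributes +967.57 cm⁴
Total I = 2958.3 cm⁴.

Ix ≈ 2960 cm⁴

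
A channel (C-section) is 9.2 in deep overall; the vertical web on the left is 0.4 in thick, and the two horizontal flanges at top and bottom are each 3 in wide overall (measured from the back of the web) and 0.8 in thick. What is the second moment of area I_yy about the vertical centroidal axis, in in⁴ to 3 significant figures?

Decompose the section into non-overlapping parts with the origin at the bottom-left of its bounding rectangle.
Web: 0.4 × 9.2, A = 3.68 in², x = 0.2 in, Ī = 0.049067 in⁴.
Top flange (beyond web): 2.6 × 0.8, A = 2.08 in², x = 1.7 in, Ī = 1.1717 in⁴.
Bottom flange (beyond web): 2.6 × 0.8, A = 2.08 in², x = 1.7 in, Ī = 1.1717 in⁴.
Centroid: x̄ = ΣA·x / ΣA = 0.99592 in.
Transfer each piece to the vertical centroidal axis using Ī + A·d² with d = x − 0.99592:
  web: d = -0.79592 in → contributes +2.3803 in⁴
  top flange (beyond web): d = 0.70408 in → contributes +2.2029 in⁴
  bottom flange (beyond web): d = 0.70408 in → contributes +2.2029 in⁴
Total I = 6.786 in⁴.

I_yy ≈ 6.79 in⁴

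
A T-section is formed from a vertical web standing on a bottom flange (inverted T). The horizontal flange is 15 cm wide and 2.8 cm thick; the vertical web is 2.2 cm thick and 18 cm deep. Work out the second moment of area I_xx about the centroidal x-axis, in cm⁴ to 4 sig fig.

I_xx ≈ 3301 cm⁴

Treat the section as a set of non-overlapping primitives; coordinates are from the bounding-box lower-left.
Flange: 15 × 2.8, A = 42 cm², y = 1.4 cm, Ī = 27.44 cm⁴.
Web: 2.2 × 18, A = 39.6 cm², y = 11.8 cm, Ī = 1069.2 cm⁴.
Centroid: ȳ = ΣA·y / ΣA = 6.44706 cm.
Transfer each piece to the centroidal x-axis using Ī + A·d² with d = y − 6.44706:
  flange: d = -5.04706 cm → contributes +1097.3 cm⁴
  web: d = 5.35294 cm → contributes +2203.9 cm⁴
Total I = 3301.2 cm⁴.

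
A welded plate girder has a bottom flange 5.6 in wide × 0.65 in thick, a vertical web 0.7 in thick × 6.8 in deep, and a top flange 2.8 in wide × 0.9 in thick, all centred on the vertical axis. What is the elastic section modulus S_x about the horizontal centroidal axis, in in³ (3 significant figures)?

S_x ≈ 22.6 in³

Split into non-overlapping primitives; take the origin at the lower-left of the bounding box.
Bottom plate: 5.6 × 0.65, A = 3.64 in², y = 0.325 in, Ī = 0.12816 in⁴.
Web plate: 0.7 × 6.8, A = 4.76 in², y = 4.05 in, Ī = 18.342 in⁴.
Top plate: 2.8 × 0.9, A = 2.52 in², y = 7.9 in, Ī = 0.1701 in⁴.
Centroid: ȳ = ΣA·y / ΣA = 3.6968 in.
Transfer each piece to the horizontal centroidal axis using Ī + A·d² with d = y − 3.6968:
  bottom plate: d = -3.3718 in → contributes +41.511 in⁴
  web plate: d = 0.35321 in → contributes +18.936 in⁴
  top plate: d = 4.2032 in → contributes +44.691 in⁴
Total I = 105.14 in⁴.
Extreme fibre distance c = 4.6532 in; S = I/c = 22.595 in³.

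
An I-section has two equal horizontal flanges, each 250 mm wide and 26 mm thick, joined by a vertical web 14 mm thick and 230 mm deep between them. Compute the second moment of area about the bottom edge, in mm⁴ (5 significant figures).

Decompose the section into non-overlapping parts with the origin at the bottom-left of its bounding rectangle.
Bottom flange: 250 × 26, A = 6 500 mm², y = 13 mm, Ī = 366166.7 mm⁴.
Web: 14 × 230, A = 3 220 mm², y = 141 mm, Ī = 14 194 833 mm⁴.
Top flange: 250 × 26, A = 6 500 mm², y = 269 mm, Ī = 366166.7 mm⁴.
Transfer each piece to a horizontal axis along the bottom face using Ī + A·d² with d = y − 0:
  bottom flange: d = 13 mm → contributes +1 464 667 mm⁴
  web: d = 141 mm → contributes +78 211 653 mm⁴
  top flange: d = 269 mm → contributes +470 712 667 mm⁴
Total I = 550 388 987 mm⁴.

I_base ≈ 5.5039 × 10⁸ mm⁴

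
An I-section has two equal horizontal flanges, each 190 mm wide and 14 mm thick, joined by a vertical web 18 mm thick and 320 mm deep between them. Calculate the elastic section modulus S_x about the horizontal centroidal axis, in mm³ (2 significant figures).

S_x ≈ 1.1 × 10⁶ mm³

Split into non-overlapping primitives; take the origin at the lower-left of the bounding box.
Bottom flange: 190 × 14, A = 2 660 mm², y = 7 mm, Ī = 43 447 mm⁴.
Web: 18 × 320, A = 5 760 mm², y = 174 mm, Ī = 49 152 000 mm⁴.
Top flange: 190 × 14, A = 2 660 mm², y = 341 mm, Ī = 43 447 mm⁴.
By symmetry the centroid is at mid-height, ȳ = 174 mm.
Transfer each piece to the horizontal centroidal axis using Ī + A·d² with d = y − 174:
  bottom flange: d = -167 mm → contributes +74 228 187 mm⁴
  web: d = 0 mm → contributes +49 152 000 mm⁴
  top flange: d = 167 mm → contributes +74 228 187 mm⁴
Total I = 197 608 373 mm⁴.
Extreme fibre distance c = 174 mm; S = I/c = 1 135 680 mm³.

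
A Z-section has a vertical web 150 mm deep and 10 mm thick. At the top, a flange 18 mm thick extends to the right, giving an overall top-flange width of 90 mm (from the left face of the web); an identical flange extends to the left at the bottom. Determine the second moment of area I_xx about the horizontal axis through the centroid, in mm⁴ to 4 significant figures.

I_xx ≈ 1.544 × 10⁷ mm⁴

Break the section into simple shapes (no overlaps), measuring from the bottom-left corner of the bounding box.
Web: 10 × 150, A = 1 500 mm², y = 75 mm, Ī = 2 812 500 mm⁴.
Top flange (beyond web): 80 × 18, A = 1 440 mm², y = 141 mm, Ī = 38 880 mm⁴.
Bottom flange (beyond web): 80 × 18, A = 1 440 mm², y = 9 mm, Ī = 38 880 mm⁴.
Centroid: ȳ = ΣA·y / ΣA = 75 mm.
Transfer each piece to the horizontal axis through the centroid using Ī + A·d² with d = y − 75:
  web: d = 0 mm → contributes +2 812 500 mm⁴
  top flange (beyond web): d = 66 mm → contributes +6 311 520 mm⁴
  bottom flange (beyond web): d = -66 mm → contributes +6 311 520 mm⁴
Total I = 15 435 540 mm⁴.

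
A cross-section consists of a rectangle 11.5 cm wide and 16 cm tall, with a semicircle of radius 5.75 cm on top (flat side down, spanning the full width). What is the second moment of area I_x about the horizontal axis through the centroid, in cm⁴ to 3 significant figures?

Treat the section as a set of non-overlapping primitives; coordinates are from the bounding-box lower-left.
Rectangular body: 11.5 × 16, A = 184 cm², y = 8 cm, Ī = 3925.3 cm⁴.
Semicircular cap: semicircle r = 5.75, A = 51.934 cm², y = 18.44 cm, Ī = 119.98 cm⁴.
Centroid: ȳ = ΣA·y / ΣA = 10.298 cm.
Transfer each piece to the horizontal axis through the centroid using Ī + A·d² with d = y − 10.298:
  rectangular body: d = -2.2982 cm → contributes +4897.1 cm⁴
  semicircular cap: d = 8.1422 cm → contributes +3 563 cm⁴
Total I = 8460.1 cm⁴.

I_x ≈ 8460 cm⁴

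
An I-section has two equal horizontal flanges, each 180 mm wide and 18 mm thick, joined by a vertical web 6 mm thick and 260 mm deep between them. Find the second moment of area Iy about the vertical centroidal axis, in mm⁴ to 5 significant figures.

Split into non-overlapping primitives; take the origin at the lower-left of the bounding box.
Bottom flange: 180 × 18, A = 3 240 mm², x = 90 mm, Ī = 8 748 000 mm⁴.
Web: 6 × 260, A = 1 560 mm², x = 90 mm, Ī = 4 680 mm⁴.
Top flange: 180 × 18, A = 3 240 mm², x = 90 mm, Ī = 8 748 000 mm⁴.
By symmetry the centroid is at mid-width, x̄ = 90 mm.
All pieces are centred on the vertical centroidal axis, so I = ΣĪ = 17 500 680 mm⁴.

Iy ≈ 1.7501 × 10⁷ mm⁴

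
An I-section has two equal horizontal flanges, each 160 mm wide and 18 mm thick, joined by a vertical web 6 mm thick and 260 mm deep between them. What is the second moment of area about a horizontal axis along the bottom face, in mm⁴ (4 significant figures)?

I_base ≈ 2.806 × 10⁸ mm⁴

Treat the section as a set of non-overlapping primitives; coordinates are from the bounding-box lower-left.
Bottom flange: 160 × 18, A = 2 880 mm², y = 9 mm, Ī = 77 760 mm⁴.
Web: 6 × 260, A = 1 560 mm², y = 148 mm, Ī = 8 788 000 mm⁴.
Top flange: 160 × 18, A = 2 880 mm², y = 287 mm, Ī = 77 760 mm⁴.
Transfer each piece to the base of the section using Ī + A·d² with d = y − 0:
  bottom flange: d = 9 mm → contributes +311 040 mm⁴
  web: d = 148 mm → contributes +42 958 240 mm⁴
  top flange: d = 287 mm → contributes +237 300 480 mm⁴
Total I = 280 569 760 mm⁴.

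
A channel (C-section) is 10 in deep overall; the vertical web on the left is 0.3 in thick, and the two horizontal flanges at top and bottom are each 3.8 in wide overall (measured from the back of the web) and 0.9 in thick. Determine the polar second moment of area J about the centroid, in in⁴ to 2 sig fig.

J ≈ 170 in⁴

Split into non-overlapping primitives; take the origin at the lower-left of the bounding box.
Web: 0.3 × 10, A = 3 in², y = 5 in, Ī = 25 in⁴.
Top flange (beyond web): 3.5 × 0.9, A = 3.15 in², y = 9.55 in, Ī = 0.2126 in⁴.
Bottom flange (beyond web): 3.5 × 0.9, A = 3.15 in², y = 0.45 in, Ī = 0.2126 in⁴.
By symmetry the centroid is at mid-height, ȳ = 5 in.
Transfer each piece to the centroidal x-axis using Ī + A·d² with d = y − 5:
  web: d = 0 in → contributes +25 in⁴
  top flange (beyond web): d = 4.55 in → contributes +65.43 in⁴
  bottom flange (beyond web): d = -4.55 in → contributes +65.43 in⁴
Total I = 155.9 in⁴.
For the y-axis: x̄ = 1.437 in.
Repeating about the centroidal y-axis gives I_y = 13.79 in⁴.
Polar second moment: J = I_x + I_y = 169.6 in⁴.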